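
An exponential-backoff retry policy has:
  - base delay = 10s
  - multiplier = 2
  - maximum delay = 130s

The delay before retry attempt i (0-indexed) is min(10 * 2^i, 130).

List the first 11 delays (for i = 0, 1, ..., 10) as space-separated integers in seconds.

Answer: 10 20 40 80 130 130 130 130 130 130 130

Derivation:
Computing each delay:
  i=0: min(10*2^0, 130) = 10
  i=1: min(10*2^1, 130) = 20
  i=2: min(10*2^2, 130) = 40
  i=3: min(10*2^3, 130) = 80
  i=4: min(10*2^4, 130) = 130
  i=5: min(10*2^5, 130) = 130
  i=6: min(10*2^6, 130) = 130
  i=7: min(10*2^7, 130) = 130
  i=8: min(10*2^8, 130) = 130
  i=9: min(10*2^9, 130) = 130
  i=10: min(10*2^10, 130) = 130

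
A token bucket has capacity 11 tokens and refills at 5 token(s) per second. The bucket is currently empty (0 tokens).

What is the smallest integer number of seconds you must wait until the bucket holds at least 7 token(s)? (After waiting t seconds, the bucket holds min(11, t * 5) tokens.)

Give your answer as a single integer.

Need t * 5 >= 7, so t >= 7/5.
Smallest integer t = ceil(7/5) = 2.

Answer: 2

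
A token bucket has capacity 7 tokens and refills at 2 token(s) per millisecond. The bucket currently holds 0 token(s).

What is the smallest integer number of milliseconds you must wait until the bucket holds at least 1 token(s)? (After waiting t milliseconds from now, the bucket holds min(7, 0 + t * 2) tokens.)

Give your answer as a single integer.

Answer: 1

Derivation:
Need 0 + t * 2 >= 1, so t >= 1/2.
Smallest integer t = ceil(1/2) = 1.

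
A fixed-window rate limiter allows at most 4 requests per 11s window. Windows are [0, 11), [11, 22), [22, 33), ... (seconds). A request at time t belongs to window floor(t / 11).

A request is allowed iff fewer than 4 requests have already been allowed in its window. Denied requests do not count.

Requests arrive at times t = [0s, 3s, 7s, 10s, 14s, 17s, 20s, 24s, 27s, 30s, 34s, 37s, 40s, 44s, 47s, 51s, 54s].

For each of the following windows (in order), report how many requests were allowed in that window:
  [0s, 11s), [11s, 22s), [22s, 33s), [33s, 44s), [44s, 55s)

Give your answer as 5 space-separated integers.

Answer: 4 3 3 3 4

Derivation:
Processing requests:
  req#1 t=0s (window 0): ALLOW
  req#2 t=3s (window 0): ALLOW
  req#3 t=7s (window 0): ALLOW
  req#4 t=10s (window 0): ALLOW
  req#5 t=14s (window 1): ALLOW
  req#6 t=17s (window 1): ALLOW
  req#7 t=20s (window 1): ALLOW
  req#8 t=24s (window 2): ALLOW
  req#9 t=27s (window 2): ALLOW
  req#10 t=30s (window 2): ALLOW
  req#11 t=34s (window 3): ALLOW
  req#12 t=37s (window 3): ALLOW
  req#13 t=40s (window 3): ALLOW
  req#14 t=44s (window 4): ALLOW
  req#15 t=47s (window 4): ALLOW
  req#16 t=51s (window 4): ALLOW
  req#17 t=54s (window 4): ALLOW

Allowed counts by window: 4 3 3 3 4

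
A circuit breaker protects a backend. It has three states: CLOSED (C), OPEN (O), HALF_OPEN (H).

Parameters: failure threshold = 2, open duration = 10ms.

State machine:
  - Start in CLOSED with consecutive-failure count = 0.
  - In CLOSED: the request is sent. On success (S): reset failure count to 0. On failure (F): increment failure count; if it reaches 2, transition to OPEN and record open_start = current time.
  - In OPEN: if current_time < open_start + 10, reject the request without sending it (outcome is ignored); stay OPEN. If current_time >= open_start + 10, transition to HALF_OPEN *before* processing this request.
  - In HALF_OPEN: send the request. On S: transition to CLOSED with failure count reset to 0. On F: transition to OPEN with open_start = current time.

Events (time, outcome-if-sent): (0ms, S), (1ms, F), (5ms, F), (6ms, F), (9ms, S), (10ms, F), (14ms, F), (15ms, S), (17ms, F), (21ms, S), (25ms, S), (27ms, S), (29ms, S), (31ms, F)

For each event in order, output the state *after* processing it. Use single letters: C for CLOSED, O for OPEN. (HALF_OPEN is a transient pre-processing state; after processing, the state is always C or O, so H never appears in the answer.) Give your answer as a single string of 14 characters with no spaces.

Answer: CCOOOOOCCCCCCC

Derivation:
State after each event:
  event#1 t=0ms outcome=S: state=CLOSED
  event#2 t=1ms outcome=F: state=CLOSED
  event#3 t=5ms outcome=F: state=OPEN
  event#4 t=6ms outcome=F: state=OPEN
  event#5 t=9ms outcome=S: state=OPEN
  event#6 t=10ms outcome=F: state=OPEN
  event#7 t=14ms outcome=F: state=OPEN
  event#8 t=15ms outcome=S: state=CLOSED
  event#9 t=17ms outcome=F: state=CLOSED
  event#10 t=21ms outcome=S: state=CLOSED
  event#11 t=25ms outcome=S: state=CLOSED
  event#12 t=27ms outcome=S: state=CLOSED
  event#13 t=29ms outcome=S: state=CLOSED
  event#14 t=31ms outcome=F: state=CLOSED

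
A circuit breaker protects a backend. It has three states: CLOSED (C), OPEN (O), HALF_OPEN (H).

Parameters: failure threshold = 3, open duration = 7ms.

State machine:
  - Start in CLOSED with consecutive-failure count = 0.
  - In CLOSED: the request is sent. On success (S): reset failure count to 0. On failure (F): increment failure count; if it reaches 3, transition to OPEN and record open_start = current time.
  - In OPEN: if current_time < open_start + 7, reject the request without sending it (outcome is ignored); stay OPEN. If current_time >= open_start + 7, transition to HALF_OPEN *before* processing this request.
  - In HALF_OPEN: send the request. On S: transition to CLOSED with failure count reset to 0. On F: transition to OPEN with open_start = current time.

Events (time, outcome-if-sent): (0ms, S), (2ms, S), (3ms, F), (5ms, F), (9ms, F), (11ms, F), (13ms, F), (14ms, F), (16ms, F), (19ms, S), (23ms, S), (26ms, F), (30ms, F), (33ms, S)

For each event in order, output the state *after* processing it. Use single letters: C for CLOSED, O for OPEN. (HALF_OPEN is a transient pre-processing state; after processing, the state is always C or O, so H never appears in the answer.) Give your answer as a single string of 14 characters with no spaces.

Answer: CCCCOOOOOOCCCC

Derivation:
State after each event:
  event#1 t=0ms outcome=S: state=CLOSED
  event#2 t=2ms outcome=S: state=CLOSED
  event#3 t=3ms outcome=F: state=CLOSED
  event#4 t=5ms outcome=F: state=CLOSED
  event#5 t=9ms outcome=F: state=OPEN
  event#6 t=11ms outcome=F: state=OPEN
  event#7 t=13ms outcome=F: state=OPEN
  event#8 t=14ms outcome=F: state=OPEN
  event#9 t=16ms outcome=F: state=OPEN
  event#10 t=19ms outcome=S: state=OPEN
  event#11 t=23ms outcome=S: state=CLOSED
  event#12 t=26ms outcome=F: state=CLOSED
  event#13 t=30ms outcome=F: state=CLOSED
  event#14 t=33ms outcome=S: state=CLOSED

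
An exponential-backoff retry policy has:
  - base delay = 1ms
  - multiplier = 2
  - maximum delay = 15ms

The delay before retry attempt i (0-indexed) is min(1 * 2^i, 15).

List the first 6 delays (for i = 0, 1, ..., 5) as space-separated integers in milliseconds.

Answer: 1 2 4 8 15 15

Derivation:
Computing each delay:
  i=0: min(1*2^0, 15) = 1
  i=1: min(1*2^1, 15) = 2
  i=2: min(1*2^2, 15) = 4
  i=3: min(1*2^3, 15) = 8
  i=4: min(1*2^4, 15) = 15
  i=5: min(1*2^5, 15) = 15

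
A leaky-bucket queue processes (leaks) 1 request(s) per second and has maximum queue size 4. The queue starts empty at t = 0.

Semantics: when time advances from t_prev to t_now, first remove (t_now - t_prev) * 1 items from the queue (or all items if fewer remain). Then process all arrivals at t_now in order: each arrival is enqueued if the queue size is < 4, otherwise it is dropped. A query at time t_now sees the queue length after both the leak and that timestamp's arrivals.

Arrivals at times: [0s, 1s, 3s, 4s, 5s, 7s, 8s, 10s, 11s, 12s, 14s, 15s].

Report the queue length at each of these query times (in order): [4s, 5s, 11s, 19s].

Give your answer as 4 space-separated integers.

Answer: 1 1 1 0

Derivation:
Queue lengths at query times:
  query t=4s: backlog = 1
  query t=5s: backlog = 1
  query t=11s: backlog = 1
  query t=19s: backlog = 0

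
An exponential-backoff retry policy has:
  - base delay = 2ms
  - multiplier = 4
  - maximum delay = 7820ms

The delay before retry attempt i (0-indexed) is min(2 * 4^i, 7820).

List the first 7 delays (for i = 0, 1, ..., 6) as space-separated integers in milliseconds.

Computing each delay:
  i=0: min(2*4^0, 7820) = 2
  i=1: min(2*4^1, 7820) = 8
  i=2: min(2*4^2, 7820) = 32
  i=3: min(2*4^3, 7820) = 128
  i=4: min(2*4^4, 7820) = 512
  i=5: min(2*4^5, 7820) = 2048
  i=6: min(2*4^6, 7820) = 7820

Answer: 2 8 32 128 512 2048 7820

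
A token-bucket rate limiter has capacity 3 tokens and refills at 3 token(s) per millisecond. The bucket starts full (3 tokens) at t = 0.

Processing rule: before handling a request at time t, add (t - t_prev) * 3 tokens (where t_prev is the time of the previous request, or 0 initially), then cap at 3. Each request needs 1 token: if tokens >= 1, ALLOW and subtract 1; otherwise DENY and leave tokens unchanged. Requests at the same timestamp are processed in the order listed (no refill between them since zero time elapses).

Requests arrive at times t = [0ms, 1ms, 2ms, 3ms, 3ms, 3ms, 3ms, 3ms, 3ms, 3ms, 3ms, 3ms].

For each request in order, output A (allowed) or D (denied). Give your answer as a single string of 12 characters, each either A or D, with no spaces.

Answer: AAAAAADDDDDD

Derivation:
Simulating step by step:
  req#1 t=0ms: ALLOW
  req#2 t=1ms: ALLOW
  req#3 t=2ms: ALLOW
  req#4 t=3ms: ALLOW
  req#5 t=3ms: ALLOW
  req#6 t=3ms: ALLOW
  req#7 t=3ms: DENY
  req#8 t=3ms: DENY
  req#9 t=3ms: DENY
  req#10 t=3ms: DENY
  req#11 t=3ms: DENY
  req#12 t=3ms: DENY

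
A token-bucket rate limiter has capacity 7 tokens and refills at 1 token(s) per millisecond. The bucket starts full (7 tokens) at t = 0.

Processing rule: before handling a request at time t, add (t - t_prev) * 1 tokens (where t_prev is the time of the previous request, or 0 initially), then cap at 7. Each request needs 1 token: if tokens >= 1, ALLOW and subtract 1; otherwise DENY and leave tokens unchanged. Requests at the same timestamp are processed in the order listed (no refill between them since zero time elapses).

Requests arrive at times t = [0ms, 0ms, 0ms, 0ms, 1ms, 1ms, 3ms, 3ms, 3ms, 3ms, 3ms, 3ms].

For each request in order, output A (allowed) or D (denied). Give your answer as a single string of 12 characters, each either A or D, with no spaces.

Simulating step by step:
  req#1 t=0ms: ALLOW
  req#2 t=0ms: ALLOW
  req#3 t=0ms: ALLOW
  req#4 t=0ms: ALLOW
  req#5 t=1ms: ALLOW
  req#6 t=1ms: ALLOW
  req#7 t=3ms: ALLOW
  req#8 t=3ms: ALLOW
  req#9 t=3ms: ALLOW
  req#10 t=3ms: ALLOW
  req#11 t=3ms: DENY
  req#12 t=3ms: DENY

Answer: AAAAAAAAAADD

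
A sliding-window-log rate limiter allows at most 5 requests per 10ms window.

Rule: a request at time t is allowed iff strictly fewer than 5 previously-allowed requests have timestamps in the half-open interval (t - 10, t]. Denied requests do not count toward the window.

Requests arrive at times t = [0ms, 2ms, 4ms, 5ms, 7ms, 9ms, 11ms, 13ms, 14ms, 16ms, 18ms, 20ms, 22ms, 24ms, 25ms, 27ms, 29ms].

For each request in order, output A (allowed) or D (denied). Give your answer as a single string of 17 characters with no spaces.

Answer: AAAAADAAAAADAAAAA

Derivation:
Tracking allowed requests in the window:
  req#1 t=0ms: ALLOW
  req#2 t=2ms: ALLOW
  req#3 t=4ms: ALLOW
  req#4 t=5ms: ALLOW
  req#5 t=7ms: ALLOW
  req#6 t=9ms: DENY
  req#7 t=11ms: ALLOW
  req#8 t=13ms: ALLOW
  req#9 t=14ms: ALLOW
  req#10 t=16ms: ALLOW
  req#11 t=18ms: ALLOW
  req#12 t=20ms: DENY
  req#13 t=22ms: ALLOW
  req#14 t=24ms: ALLOW
  req#15 t=25ms: ALLOW
  req#16 t=27ms: ALLOW
  req#17 t=29ms: ALLOW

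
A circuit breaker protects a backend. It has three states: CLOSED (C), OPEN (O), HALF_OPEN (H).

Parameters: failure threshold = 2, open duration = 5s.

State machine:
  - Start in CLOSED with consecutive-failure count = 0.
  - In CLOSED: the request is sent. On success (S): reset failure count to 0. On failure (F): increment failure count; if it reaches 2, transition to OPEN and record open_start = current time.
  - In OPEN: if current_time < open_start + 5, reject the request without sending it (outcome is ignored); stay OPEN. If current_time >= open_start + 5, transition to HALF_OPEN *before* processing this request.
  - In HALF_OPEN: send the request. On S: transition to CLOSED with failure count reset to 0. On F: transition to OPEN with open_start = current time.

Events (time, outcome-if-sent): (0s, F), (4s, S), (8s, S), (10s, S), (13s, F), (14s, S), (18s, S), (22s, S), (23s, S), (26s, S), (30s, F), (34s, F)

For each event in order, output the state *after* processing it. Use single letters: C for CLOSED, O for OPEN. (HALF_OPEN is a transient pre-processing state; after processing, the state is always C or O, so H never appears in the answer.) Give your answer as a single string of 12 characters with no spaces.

Answer: CCCCCCCCCCCO

Derivation:
State after each event:
  event#1 t=0s outcome=F: state=CLOSED
  event#2 t=4s outcome=S: state=CLOSED
  event#3 t=8s outcome=S: state=CLOSED
  event#4 t=10s outcome=S: state=CLOSED
  event#5 t=13s outcome=F: state=CLOSED
  event#6 t=14s outcome=S: state=CLOSED
  event#7 t=18s outcome=S: state=CLOSED
  event#8 t=22s outcome=S: state=CLOSED
  event#9 t=23s outcome=S: state=CLOSED
  event#10 t=26s outcome=S: state=CLOSED
  event#11 t=30s outcome=F: state=CLOSED
  event#12 t=34s outcome=F: state=OPEN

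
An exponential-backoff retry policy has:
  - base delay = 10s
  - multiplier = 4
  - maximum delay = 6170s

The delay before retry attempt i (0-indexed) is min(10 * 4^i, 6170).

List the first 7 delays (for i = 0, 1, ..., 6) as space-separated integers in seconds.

Computing each delay:
  i=0: min(10*4^0, 6170) = 10
  i=1: min(10*4^1, 6170) = 40
  i=2: min(10*4^2, 6170) = 160
  i=3: min(10*4^3, 6170) = 640
  i=4: min(10*4^4, 6170) = 2560
  i=5: min(10*4^5, 6170) = 6170
  i=6: min(10*4^6, 6170) = 6170

Answer: 10 40 160 640 2560 6170 6170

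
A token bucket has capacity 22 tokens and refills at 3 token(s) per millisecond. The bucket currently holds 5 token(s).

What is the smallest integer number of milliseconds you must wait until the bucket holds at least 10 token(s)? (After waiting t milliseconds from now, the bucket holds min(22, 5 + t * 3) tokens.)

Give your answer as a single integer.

Need 5 + t * 3 >= 10, so t >= 5/3.
Smallest integer t = ceil(5/3) = 2.

Answer: 2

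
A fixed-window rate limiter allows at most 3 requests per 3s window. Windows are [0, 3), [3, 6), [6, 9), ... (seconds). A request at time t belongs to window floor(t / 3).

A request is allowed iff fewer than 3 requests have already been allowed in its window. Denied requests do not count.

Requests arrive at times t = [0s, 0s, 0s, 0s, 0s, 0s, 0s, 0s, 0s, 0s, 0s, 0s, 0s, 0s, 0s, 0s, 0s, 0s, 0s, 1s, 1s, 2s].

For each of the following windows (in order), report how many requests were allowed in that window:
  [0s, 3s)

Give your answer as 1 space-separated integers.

Answer: 3

Derivation:
Processing requests:
  req#1 t=0s (window 0): ALLOW
  req#2 t=0s (window 0): ALLOW
  req#3 t=0s (window 0): ALLOW
  req#4 t=0s (window 0): DENY
  req#5 t=0s (window 0): DENY
  req#6 t=0s (window 0): DENY
  req#7 t=0s (window 0): DENY
  req#8 t=0s (window 0): DENY
  req#9 t=0s (window 0): DENY
  req#10 t=0s (window 0): DENY
  req#11 t=0s (window 0): DENY
  req#12 t=0s (window 0): DENY
  req#13 t=0s (window 0): DENY
  req#14 t=0s (window 0): DENY
  req#15 t=0s (window 0): DENY
  req#16 t=0s (window 0): DENY
  req#17 t=0s (window 0): DENY
  req#18 t=0s (window 0): DENY
  req#19 t=0s (window 0): DENY
  req#20 t=1s (window 0): DENY
  req#21 t=1s (window 0): DENY
  req#22 t=2s (window 0): DENY

Allowed counts by window: 3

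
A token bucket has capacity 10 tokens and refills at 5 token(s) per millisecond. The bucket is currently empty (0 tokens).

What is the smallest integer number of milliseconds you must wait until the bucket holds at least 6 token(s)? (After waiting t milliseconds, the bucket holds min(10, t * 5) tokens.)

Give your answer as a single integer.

Need t * 5 >= 6, so t >= 6/5.
Smallest integer t = ceil(6/5) = 2.

Answer: 2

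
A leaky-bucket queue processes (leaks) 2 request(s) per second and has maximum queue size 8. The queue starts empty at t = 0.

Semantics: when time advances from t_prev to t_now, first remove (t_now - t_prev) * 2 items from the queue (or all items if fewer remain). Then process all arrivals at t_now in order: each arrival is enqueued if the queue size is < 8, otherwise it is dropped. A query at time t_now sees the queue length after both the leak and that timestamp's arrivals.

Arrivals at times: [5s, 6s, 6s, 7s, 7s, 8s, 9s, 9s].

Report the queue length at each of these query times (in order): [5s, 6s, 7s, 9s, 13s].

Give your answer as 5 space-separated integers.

Queue lengths at query times:
  query t=5s: backlog = 1
  query t=6s: backlog = 2
  query t=7s: backlog = 2
  query t=9s: backlog = 2
  query t=13s: backlog = 0

Answer: 1 2 2 2 0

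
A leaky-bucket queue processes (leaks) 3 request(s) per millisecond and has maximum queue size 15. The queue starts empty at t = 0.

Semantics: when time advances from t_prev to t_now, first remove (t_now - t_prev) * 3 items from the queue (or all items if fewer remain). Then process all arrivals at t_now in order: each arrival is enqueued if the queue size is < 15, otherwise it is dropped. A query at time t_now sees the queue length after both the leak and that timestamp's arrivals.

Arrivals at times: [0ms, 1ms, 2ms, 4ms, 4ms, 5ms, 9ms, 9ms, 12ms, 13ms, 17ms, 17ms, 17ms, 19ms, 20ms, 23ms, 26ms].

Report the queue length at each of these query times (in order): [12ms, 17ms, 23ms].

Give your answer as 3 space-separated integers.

Queue lengths at query times:
  query t=12ms: backlog = 1
  query t=17ms: backlog = 3
  query t=23ms: backlog = 1

Answer: 1 3 1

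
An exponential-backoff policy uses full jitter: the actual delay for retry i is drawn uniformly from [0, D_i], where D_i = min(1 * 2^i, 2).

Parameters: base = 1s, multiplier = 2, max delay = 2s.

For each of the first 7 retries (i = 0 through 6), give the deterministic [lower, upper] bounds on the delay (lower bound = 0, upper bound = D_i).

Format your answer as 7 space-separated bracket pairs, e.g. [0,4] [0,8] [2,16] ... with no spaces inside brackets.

Computing bounds per retry:
  i=0: D_i=min(1*2^0,2)=1, bounds=[0,1]
  i=1: D_i=min(1*2^1,2)=2, bounds=[0,2]
  i=2: D_i=min(1*2^2,2)=2, bounds=[0,2]
  i=3: D_i=min(1*2^3,2)=2, bounds=[0,2]
  i=4: D_i=min(1*2^4,2)=2, bounds=[0,2]
  i=5: D_i=min(1*2^5,2)=2, bounds=[0,2]
  i=6: D_i=min(1*2^6,2)=2, bounds=[0,2]

Answer: [0,1] [0,2] [0,2] [0,2] [0,2] [0,2] [0,2]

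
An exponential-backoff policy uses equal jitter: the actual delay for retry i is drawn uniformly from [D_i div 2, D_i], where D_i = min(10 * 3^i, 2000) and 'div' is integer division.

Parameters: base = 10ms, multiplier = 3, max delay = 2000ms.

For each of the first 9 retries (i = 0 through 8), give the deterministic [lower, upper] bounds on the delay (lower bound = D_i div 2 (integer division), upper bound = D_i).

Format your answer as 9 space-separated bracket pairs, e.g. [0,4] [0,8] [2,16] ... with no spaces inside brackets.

Computing bounds per retry:
  i=0: D_i=min(10*3^0,2000)=10, bounds=[5,10]
  i=1: D_i=min(10*3^1,2000)=30, bounds=[15,30]
  i=2: D_i=min(10*3^2,2000)=90, bounds=[45,90]
  i=3: D_i=min(10*3^3,2000)=270, bounds=[135,270]
  i=4: D_i=min(10*3^4,2000)=810, bounds=[405,810]
  i=5: D_i=min(10*3^5,2000)=2000, bounds=[1000,2000]
  i=6: D_i=min(10*3^6,2000)=2000, bounds=[1000,2000]
  i=7: D_i=min(10*3^7,2000)=2000, bounds=[1000,2000]
  i=8: D_i=min(10*3^8,2000)=2000, bounds=[1000,2000]

Answer: [5,10] [15,30] [45,90] [135,270] [405,810] [1000,2000] [1000,2000] [1000,2000] [1000,2000]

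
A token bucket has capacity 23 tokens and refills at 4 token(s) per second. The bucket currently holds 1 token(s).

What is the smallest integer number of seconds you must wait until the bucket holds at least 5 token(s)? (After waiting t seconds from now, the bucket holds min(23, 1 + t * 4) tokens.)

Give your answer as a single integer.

Need 1 + t * 4 >= 5, so t >= 4/4.
Smallest integer t = ceil(4/4) = 1.

Answer: 1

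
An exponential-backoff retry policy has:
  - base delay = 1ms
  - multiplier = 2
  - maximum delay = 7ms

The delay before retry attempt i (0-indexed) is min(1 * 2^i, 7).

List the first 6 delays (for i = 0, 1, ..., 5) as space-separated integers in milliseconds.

Answer: 1 2 4 7 7 7

Derivation:
Computing each delay:
  i=0: min(1*2^0, 7) = 1
  i=1: min(1*2^1, 7) = 2
  i=2: min(1*2^2, 7) = 4
  i=3: min(1*2^3, 7) = 7
  i=4: min(1*2^4, 7) = 7
  i=5: min(1*2^5, 7) = 7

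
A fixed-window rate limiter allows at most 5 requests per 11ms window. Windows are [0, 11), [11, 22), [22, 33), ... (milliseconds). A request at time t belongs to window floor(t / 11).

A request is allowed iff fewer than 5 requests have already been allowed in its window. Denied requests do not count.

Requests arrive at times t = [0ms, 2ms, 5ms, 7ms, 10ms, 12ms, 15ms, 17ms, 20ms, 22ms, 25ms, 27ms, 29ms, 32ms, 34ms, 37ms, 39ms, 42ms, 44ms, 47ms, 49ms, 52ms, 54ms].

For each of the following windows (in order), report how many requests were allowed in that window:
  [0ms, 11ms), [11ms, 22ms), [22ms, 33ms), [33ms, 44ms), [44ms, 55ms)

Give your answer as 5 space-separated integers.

Answer: 5 4 5 4 5

Derivation:
Processing requests:
  req#1 t=0ms (window 0): ALLOW
  req#2 t=2ms (window 0): ALLOW
  req#3 t=5ms (window 0): ALLOW
  req#4 t=7ms (window 0): ALLOW
  req#5 t=10ms (window 0): ALLOW
  req#6 t=12ms (window 1): ALLOW
  req#7 t=15ms (window 1): ALLOW
  req#8 t=17ms (window 1): ALLOW
  req#9 t=20ms (window 1): ALLOW
  req#10 t=22ms (window 2): ALLOW
  req#11 t=25ms (window 2): ALLOW
  req#12 t=27ms (window 2): ALLOW
  req#13 t=29ms (window 2): ALLOW
  req#14 t=32ms (window 2): ALLOW
  req#15 t=34ms (window 3): ALLOW
  req#16 t=37ms (window 3): ALLOW
  req#17 t=39ms (window 3): ALLOW
  req#18 t=42ms (window 3): ALLOW
  req#19 t=44ms (window 4): ALLOW
  req#20 t=47ms (window 4): ALLOW
  req#21 t=49ms (window 4): ALLOW
  req#22 t=52ms (window 4): ALLOW
  req#23 t=54ms (window 4): ALLOW

Allowed counts by window: 5 4 5 4 5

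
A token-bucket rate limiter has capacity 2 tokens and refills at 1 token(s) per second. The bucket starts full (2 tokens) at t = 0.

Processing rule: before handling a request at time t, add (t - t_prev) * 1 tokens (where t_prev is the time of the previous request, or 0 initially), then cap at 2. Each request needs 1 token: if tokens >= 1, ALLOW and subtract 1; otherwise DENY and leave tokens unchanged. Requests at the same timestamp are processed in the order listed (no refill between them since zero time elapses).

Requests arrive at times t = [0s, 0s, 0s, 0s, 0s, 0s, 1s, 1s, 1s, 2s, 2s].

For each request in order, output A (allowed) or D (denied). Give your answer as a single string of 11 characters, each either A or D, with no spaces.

Answer: AADDDDADDAD

Derivation:
Simulating step by step:
  req#1 t=0s: ALLOW
  req#2 t=0s: ALLOW
  req#3 t=0s: DENY
  req#4 t=0s: DENY
  req#5 t=0s: DENY
  req#6 t=0s: DENY
  req#7 t=1s: ALLOW
  req#8 t=1s: DENY
  req#9 t=1s: DENY
  req#10 t=2s: ALLOW
  req#11 t=2s: DENY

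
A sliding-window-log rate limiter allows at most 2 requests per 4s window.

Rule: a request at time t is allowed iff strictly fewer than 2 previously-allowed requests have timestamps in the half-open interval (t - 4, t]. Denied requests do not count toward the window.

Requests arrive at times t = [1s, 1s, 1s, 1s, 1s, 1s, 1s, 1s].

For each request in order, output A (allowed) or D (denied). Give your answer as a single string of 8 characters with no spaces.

Tracking allowed requests in the window:
  req#1 t=1s: ALLOW
  req#2 t=1s: ALLOW
  req#3 t=1s: DENY
  req#4 t=1s: DENY
  req#5 t=1s: DENY
  req#6 t=1s: DENY
  req#7 t=1s: DENY
  req#8 t=1s: DENY

Answer: AADDDDDD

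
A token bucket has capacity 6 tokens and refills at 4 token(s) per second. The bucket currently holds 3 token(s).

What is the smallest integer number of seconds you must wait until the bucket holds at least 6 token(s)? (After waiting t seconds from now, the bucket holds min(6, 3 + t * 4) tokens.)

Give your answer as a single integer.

Answer: 1

Derivation:
Need 3 + t * 4 >= 6, so t >= 3/4.
Smallest integer t = ceil(3/4) = 1.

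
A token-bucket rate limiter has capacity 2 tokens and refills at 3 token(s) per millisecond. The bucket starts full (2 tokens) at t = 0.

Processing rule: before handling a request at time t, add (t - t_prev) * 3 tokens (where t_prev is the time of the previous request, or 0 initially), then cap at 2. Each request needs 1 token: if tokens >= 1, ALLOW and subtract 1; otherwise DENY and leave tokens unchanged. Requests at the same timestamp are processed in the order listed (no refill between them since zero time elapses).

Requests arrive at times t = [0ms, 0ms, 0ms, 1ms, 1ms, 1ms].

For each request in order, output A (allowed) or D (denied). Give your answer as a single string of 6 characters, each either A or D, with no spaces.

Simulating step by step:
  req#1 t=0ms: ALLOW
  req#2 t=0ms: ALLOW
  req#3 t=0ms: DENY
  req#4 t=1ms: ALLOW
  req#5 t=1ms: ALLOW
  req#6 t=1ms: DENY

Answer: AADAAD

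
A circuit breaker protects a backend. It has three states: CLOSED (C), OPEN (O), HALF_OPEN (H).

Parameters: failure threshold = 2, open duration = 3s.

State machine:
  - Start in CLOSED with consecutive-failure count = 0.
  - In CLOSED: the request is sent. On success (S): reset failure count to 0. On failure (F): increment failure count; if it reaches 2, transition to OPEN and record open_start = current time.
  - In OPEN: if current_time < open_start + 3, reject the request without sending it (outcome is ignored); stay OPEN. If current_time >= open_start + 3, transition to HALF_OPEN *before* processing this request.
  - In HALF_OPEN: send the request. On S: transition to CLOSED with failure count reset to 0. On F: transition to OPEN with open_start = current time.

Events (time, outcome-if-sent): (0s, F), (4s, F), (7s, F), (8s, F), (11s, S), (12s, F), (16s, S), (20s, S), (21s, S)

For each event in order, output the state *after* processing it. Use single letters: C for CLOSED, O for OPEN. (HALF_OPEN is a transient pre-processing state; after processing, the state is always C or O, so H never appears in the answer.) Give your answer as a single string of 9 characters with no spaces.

Answer: COOOCCCCC

Derivation:
State after each event:
  event#1 t=0s outcome=F: state=CLOSED
  event#2 t=4s outcome=F: state=OPEN
  event#3 t=7s outcome=F: state=OPEN
  event#4 t=8s outcome=F: state=OPEN
  event#5 t=11s outcome=S: state=CLOSED
  event#6 t=12s outcome=F: state=CLOSED
  event#7 t=16s outcome=S: state=CLOSED
  event#8 t=20s outcome=S: state=CLOSED
  event#9 t=21s outcome=S: state=CLOSED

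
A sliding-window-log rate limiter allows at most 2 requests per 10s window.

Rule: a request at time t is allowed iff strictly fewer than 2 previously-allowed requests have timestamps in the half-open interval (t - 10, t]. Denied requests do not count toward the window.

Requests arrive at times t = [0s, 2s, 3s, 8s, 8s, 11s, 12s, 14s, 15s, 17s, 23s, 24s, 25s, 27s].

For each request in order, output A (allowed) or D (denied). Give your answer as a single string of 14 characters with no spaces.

Tracking allowed requests in the window:
  req#1 t=0s: ALLOW
  req#2 t=2s: ALLOW
  req#3 t=3s: DENY
  req#4 t=8s: DENY
  req#5 t=8s: DENY
  req#6 t=11s: ALLOW
  req#7 t=12s: ALLOW
  req#8 t=14s: DENY
  req#9 t=15s: DENY
  req#10 t=17s: DENY
  req#11 t=23s: ALLOW
  req#12 t=24s: ALLOW
  req#13 t=25s: DENY
  req#14 t=27s: DENY

Answer: AADDDAADDDAADD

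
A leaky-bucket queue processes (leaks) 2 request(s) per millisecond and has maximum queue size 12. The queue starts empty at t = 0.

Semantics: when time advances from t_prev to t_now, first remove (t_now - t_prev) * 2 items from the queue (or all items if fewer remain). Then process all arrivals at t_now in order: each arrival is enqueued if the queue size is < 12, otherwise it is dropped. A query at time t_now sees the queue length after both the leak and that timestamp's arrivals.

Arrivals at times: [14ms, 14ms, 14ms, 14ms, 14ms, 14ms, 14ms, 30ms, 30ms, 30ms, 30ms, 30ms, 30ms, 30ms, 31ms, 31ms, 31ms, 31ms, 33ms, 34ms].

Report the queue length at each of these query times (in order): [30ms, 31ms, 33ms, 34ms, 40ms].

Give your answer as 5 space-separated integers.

Answer: 7 9 6 5 0

Derivation:
Queue lengths at query times:
  query t=30ms: backlog = 7
  query t=31ms: backlog = 9
  query t=33ms: backlog = 6
  query t=34ms: backlog = 5
  query t=40ms: backlog = 0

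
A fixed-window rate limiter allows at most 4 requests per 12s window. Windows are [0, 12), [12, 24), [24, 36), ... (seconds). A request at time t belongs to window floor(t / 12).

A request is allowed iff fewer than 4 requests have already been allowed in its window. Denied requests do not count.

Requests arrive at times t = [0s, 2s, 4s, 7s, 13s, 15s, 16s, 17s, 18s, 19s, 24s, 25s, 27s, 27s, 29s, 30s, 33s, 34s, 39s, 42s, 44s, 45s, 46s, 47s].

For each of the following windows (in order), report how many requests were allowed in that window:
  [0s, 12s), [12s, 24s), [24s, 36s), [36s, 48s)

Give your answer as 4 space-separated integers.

Answer: 4 4 4 4

Derivation:
Processing requests:
  req#1 t=0s (window 0): ALLOW
  req#2 t=2s (window 0): ALLOW
  req#3 t=4s (window 0): ALLOW
  req#4 t=7s (window 0): ALLOW
  req#5 t=13s (window 1): ALLOW
  req#6 t=15s (window 1): ALLOW
  req#7 t=16s (window 1): ALLOW
  req#8 t=17s (window 1): ALLOW
  req#9 t=18s (window 1): DENY
  req#10 t=19s (window 1): DENY
  req#11 t=24s (window 2): ALLOW
  req#12 t=25s (window 2): ALLOW
  req#13 t=27s (window 2): ALLOW
  req#14 t=27s (window 2): ALLOW
  req#15 t=29s (window 2): DENY
  req#16 t=30s (window 2): DENY
  req#17 t=33s (window 2): DENY
  req#18 t=34s (window 2): DENY
  req#19 t=39s (window 3): ALLOW
  req#20 t=42s (window 3): ALLOW
  req#21 t=44s (window 3): ALLOW
  req#22 t=45s (window 3): ALLOW
  req#23 t=46s (window 3): DENY
  req#24 t=47s (window 3): DENY

Allowed counts by window: 4 4 4 4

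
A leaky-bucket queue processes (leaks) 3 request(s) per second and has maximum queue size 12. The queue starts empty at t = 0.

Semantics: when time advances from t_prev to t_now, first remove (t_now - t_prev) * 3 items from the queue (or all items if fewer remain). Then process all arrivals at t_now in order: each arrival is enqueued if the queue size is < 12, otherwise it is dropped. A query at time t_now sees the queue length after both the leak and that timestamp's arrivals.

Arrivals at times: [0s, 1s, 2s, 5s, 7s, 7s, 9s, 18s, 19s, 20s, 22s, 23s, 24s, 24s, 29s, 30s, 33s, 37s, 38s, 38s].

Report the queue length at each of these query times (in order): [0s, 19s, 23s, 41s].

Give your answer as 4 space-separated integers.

Answer: 1 1 1 0

Derivation:
Queue lengths at query times:
  query t=0s: backlog = 1
  query t=19s: backlog = 1
  query t=23s: backlog = 1
  query t=41s: backlog = 0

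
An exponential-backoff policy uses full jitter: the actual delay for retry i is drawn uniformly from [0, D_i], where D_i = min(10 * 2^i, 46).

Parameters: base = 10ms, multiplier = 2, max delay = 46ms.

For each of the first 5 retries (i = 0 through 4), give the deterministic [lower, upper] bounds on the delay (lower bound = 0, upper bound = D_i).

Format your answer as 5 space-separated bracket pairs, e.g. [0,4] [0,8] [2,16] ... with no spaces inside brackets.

Computing bounds per retry:
  i=0: D_i=min(10*2^0,46)=10, bounds=[0,10]
  i=1: D_i=min(10*2^1,46)=20, bounds=[0,20]
  i=2: D_i=min(10*2^2,46)=40, bounds=[0,40]
  i=3: D_i=min(10*2^3,46)=46, bounds=[0,46]
  i=4: D_i=min(10*2^4,46)=46, bounds=[0,46]

Answer: [0,10] [0,20] [0,40] [0,46] [0,46]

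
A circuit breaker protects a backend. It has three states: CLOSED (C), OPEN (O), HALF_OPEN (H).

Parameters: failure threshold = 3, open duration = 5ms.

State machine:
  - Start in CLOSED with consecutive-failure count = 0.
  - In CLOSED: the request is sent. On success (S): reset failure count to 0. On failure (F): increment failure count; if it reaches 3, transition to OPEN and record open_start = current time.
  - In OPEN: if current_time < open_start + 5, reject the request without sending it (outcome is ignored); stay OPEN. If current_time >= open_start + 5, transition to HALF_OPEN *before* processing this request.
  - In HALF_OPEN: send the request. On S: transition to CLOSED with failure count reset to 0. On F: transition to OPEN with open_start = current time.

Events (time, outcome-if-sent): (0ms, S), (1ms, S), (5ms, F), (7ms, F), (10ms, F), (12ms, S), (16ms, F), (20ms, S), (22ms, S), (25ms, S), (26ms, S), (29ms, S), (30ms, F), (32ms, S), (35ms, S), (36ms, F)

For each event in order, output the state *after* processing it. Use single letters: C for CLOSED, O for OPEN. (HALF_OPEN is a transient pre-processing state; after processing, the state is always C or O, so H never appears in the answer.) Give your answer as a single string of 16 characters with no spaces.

State after each event:
  event#1 t=0ms outcome=S: state=CLOSED
  event#2 t=1ms outcome=S: state=CLOSED
  event#3 t=5ms outcome=F: state=CLOSED
  event#4 t=7ms outcome=F: state=CLOSED
  event#5 t=10ms outcome=F: state=OPEN
  event#6 t=12ms outcome=S: state=OPEN
  event#7 t=16ms outcome=F: state=OPEN
  event#8 t=20ms outcome=S: state=OPEN
  event#9 t=22ms outcome=S: state=CLOSED
  event#10 t=25ms outcome=S: state=CLOSED
  event#11 t=26ms outcome=S: state=CLOSED
  event#12 t=29ms outcome=S: state=CLOSED
  event#13 t=30ms outcome=F: state=CLOSED
  event#14 t=32ms outcome=S: state=CLOSED
  event#15 t=35ms outcome=S: state=CLOSED
  event#16 t=36ms outcome=F: state=CLOSED

Answer: CCCCOOOOCCCCCCCC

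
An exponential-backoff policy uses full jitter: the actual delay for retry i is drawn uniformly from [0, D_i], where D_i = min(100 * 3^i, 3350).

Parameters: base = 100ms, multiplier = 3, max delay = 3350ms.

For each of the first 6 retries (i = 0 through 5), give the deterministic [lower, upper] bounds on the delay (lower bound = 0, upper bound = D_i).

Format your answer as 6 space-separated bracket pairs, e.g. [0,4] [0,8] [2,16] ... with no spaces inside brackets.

Computing bounds per retry:
  i=0: D_i=min(100*3^0,3350)=100, bounds=[0,100]
  i=1: D_i=min(100*3^1,3350)=300, bounds=[0,300]
  i=2: D_i=min(100*3^2,3350)=900, bounds=[0,900]
  i=3: D_i=min(100*3^3,3350)=2700, bounds=[0,2700]
  i=4: D_i=min(100*3^4,3350)=3350, bounds=[0,3350]
  i=5: D_i=min(100*3^5,3350)=3350, bounds=[0,3350]

Answer: [0,100] [0,300] [0,900] [0,2700] [0,3350] [0,3350]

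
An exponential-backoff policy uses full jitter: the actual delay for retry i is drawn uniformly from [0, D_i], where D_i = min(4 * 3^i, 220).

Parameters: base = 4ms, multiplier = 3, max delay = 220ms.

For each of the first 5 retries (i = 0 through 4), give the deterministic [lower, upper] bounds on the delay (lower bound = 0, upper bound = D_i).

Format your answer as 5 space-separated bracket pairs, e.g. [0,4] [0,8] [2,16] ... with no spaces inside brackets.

Computing bounds per retry:
  i=0: D_i=min(4*3^0,220)=4, bounds=[0,4]
  i=1: D_i=min(4*3^1,220)=12, bounds=[0,12]
  i=2: D_i=min(4*3^2,220)=36, bounds=[0,36]
  i=3: D_i=min(4*3^3,220)=108, bounds=[0,108]
  i=4: D_i=min(4*3^4,220)=220, bounds=[0,220]

Answer: [0,4] [0,12] [0,36] [0,108] [0,220]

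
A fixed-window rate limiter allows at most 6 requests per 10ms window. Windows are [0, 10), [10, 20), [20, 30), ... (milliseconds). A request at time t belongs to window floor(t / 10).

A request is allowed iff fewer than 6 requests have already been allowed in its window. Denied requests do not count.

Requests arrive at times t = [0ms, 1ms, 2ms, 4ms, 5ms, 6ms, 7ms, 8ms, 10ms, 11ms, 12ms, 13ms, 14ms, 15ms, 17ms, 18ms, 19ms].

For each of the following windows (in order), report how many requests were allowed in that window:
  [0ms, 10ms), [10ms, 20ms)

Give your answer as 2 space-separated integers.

Processing requests:
  req#1 t=0ms (window 0): ALLOW
  req#2 t=1ms (window 0): ALLOW
  req#3 t=2ms (window 0): ALLOW
  req#4 t=4ms (window 0): ALLOW
  req#5 t=5ms (window 0): ALLOW
  req#6 t=6ms (window 0): ALLOW
  req#7 t=7ms (window 0): DENY
  req#8 t=8ms (window 0): DENY
  req#9 t=10ms (window 1): ALLOW
  req#10 t=11ms (window 1): ALLOW
  req#11 t=12ms (window 1): ALLOW
  req#12 t=13ms (window 1): ALLOW
  req#13 t=14ms (window 1): ALLOW
  req#14 t=15ms (window 1): ALLOW
  req#15 t=17ms (window 1): DENY
  req#16 t=18ms (window 1): DENY
  req#17 t=19ms (window 1): DENY

Allowed counts by window: 6 6

Answer: 6 6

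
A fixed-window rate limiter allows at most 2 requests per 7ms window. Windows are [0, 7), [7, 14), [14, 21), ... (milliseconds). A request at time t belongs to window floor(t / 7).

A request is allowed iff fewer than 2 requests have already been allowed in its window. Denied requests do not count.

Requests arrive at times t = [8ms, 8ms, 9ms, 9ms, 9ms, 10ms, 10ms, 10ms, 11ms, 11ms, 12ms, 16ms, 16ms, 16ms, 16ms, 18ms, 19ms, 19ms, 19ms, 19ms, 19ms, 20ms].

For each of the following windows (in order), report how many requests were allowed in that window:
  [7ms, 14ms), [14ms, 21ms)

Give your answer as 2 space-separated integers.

Processing requests:
  req#1 t=8ms (window 1): ALLOW
  req#2 t=8ms (window 1): ALLOW
  req#3 t=9ms (window 1): DENY
  req#4 t=9ms (window 1): DENY
  req#5 t=9ms (window 1): DENY
  req#6 t=10ms (window 1): DENY
  req#7 t=10ms (window 1): DENY
  req#8 t=10ms (window 1): DENY
  req#9 t=11ms (window 1): DENY
  req#10 t=11ms (window 1): DENY
  req#11 t=12ms (window 1): DENY
  req#12 t=16ms (window 2): ALLOW
  req#13 t=16ms (window 2): ALLOW
  req#14 t=16ms (window 2): DENY
  req#15 t=16ms (window 2): DENY
  req#16 t=18ms (window 2): DENY
  req#17 t=19ms (window 2): DENY
  req#18 t=19ms (window 2): DENY
  req#19 t=19ms (window 2): DENY
  req#20 t=19ms (window 2): DENY
  req#21 t=19ms (window 2): DENY
  req#22 t=20ms (window 2): DENY

Allowed counts by window: 2 2

Answer: 2 2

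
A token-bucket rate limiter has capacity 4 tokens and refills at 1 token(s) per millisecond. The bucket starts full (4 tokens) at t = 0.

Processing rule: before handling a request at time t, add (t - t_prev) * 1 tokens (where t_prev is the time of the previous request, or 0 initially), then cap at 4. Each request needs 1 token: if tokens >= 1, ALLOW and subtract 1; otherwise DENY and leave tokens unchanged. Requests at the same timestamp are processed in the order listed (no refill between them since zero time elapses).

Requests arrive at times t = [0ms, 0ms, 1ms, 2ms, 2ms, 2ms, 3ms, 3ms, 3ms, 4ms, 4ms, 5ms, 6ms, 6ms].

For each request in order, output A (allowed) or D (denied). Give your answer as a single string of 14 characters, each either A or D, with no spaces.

Answer: AAAAAAADDADAAD

Derivation:
Simulating step by step:
  req#1 t=0ms: ALLOW
  req#2 t=0ms: ALLOW
  req#3 t=1ms: ALLOW
  req#4 t=2ms: ALLOW
  req#5 t=2ms: ALLOW
  req#6 t=2ms: ALLOW
  req#7 t=3ms: ALLOW
  req#8 t=3ms: DENY
  req#9 t=3ms: DENY
  req#10 t=4ms: ALLOW
  req#11 t=4ms: DENY
  req#12 t=5ms: ALLOW
  req#13 t=6ms: ALLOW
  req#14 t=6ms: DENY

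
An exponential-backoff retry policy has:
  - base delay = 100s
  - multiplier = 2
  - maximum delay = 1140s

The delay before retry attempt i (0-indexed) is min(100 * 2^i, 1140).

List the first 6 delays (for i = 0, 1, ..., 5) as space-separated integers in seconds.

Answer: 100 200 400 800 1140 1140

Derivation:
Computing each delay:
  i=0: min(100*2^0, 1140) = 100
  i=1: min(100*2^1, 1140) = 200
  i=2: min(100*2^2, 1140) = 400
  i=3: min(100*2^3, 1140) = 800
  i=4: min(100*2^4, 1140) = 1140
  i=5: min(100*2^5, 1140) = 1140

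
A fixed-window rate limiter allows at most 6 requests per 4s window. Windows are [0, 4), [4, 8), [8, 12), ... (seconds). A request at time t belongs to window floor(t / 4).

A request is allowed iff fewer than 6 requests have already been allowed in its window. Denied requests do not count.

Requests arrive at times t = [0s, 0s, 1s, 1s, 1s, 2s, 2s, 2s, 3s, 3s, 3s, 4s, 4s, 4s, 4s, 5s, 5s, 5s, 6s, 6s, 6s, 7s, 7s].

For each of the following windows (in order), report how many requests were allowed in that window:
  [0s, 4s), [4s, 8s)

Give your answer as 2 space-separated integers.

Answer: 6 6

Derivation:
Processing requests:
  req#1 t=0s (window 0): ALLOW
  req#2 t=0s (window 0): ALLOW
  req#3 t=1s (window 0): ALLOW
  req#4 t=1s (window 0): ALLOW
  req#5 t=1s (window 0): ALLOW
  req#6 t=2s (window 0): ALLOW
  req#7 t=2s (window 0): DENY
  req#8 t=2s (window 0): DENY
  req#9 t=3s (window 0): DENY
  req#10 t=3s (window 0): DENY
  req#11 t=3s (window 0): DENY
  req#12 t=4s (window 1): ALLOW
  req#13 t=4s (window 1): ALLOW
  req#14 t=4s (window 1): ALLOW
  req#15 t=4s (window 1): ALLOW
  req#16 t=5s (window 1): ALLOW
  req#17 t=5s (window 1): ALLOW
  req#18 t=5s (window 1): DENY
  req#19 t=6s (window 1): DENY
  req#20 t=6s (window 1): DENY
  req#21 t=6s (window 1): DENY
  req#22 t=7s (window 1): DENY
  req#23 t=7s (window 1): DENY

Allowed counts by window: 6 6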